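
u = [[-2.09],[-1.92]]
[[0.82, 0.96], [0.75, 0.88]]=u @ [[-0.39,-0.46]]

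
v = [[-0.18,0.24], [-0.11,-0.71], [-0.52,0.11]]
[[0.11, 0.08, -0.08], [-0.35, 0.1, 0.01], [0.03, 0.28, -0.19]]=v @ [[0.04,-0.55,0.36], [0.48,-0.06,-0.07]]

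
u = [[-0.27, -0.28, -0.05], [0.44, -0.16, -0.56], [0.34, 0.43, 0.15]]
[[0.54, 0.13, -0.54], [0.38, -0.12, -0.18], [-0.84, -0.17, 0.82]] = u@[[-0.50, -0.25, 0.59],[-1.32, -0.23, 1.29],[-0.7, 0.08, 0.41]]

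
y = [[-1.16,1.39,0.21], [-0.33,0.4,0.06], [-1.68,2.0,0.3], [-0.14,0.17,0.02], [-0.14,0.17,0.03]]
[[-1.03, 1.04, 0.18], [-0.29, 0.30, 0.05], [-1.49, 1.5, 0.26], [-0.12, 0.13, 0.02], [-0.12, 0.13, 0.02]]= y @ [[0.78, -0.09, -0.01], [-0.09, 0.67, 0.02], [-0.01, 0.02, 0.67]]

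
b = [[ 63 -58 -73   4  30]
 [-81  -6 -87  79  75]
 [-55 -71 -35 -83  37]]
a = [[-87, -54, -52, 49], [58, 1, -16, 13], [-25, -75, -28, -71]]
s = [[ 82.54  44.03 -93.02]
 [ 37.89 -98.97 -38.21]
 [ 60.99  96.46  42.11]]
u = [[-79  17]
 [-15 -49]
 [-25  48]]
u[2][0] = -25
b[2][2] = -35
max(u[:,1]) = 48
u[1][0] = -15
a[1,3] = 13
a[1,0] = 58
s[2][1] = 96.46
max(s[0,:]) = 82.54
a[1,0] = 58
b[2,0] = -55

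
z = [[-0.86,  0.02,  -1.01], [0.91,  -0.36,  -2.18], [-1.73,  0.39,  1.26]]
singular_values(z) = [3.13, 1.55, 0.0]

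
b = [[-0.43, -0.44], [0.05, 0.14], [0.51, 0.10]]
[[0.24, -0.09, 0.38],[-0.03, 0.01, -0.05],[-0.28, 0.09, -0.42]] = b @ [[-0.54, 0.18, -0.80], [-0.02, 0.03, -0.09]]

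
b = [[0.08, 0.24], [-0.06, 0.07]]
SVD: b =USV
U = [[0.98, 0.2], [0.20, -0.98]]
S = [0.26, 0.08]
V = [[0.26, 0.97],[0.97, -0.26]]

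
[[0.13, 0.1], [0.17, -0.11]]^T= [[0.13, 0.17], [0.10, -0.11]]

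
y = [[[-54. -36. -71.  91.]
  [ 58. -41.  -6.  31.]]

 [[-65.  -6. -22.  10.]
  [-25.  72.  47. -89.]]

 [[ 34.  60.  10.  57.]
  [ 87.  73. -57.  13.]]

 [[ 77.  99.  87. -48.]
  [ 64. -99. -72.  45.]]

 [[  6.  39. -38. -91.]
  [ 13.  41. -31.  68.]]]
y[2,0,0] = 34.0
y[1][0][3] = 10.0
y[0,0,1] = -36.0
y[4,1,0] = 13.0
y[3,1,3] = 45.0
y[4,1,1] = 41.0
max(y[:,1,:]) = 87.0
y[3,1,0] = 64.0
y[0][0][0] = -54.0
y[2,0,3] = 57.0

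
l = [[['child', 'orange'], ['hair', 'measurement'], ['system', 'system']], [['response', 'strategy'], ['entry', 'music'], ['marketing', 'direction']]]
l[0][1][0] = 'hair'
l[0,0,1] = 'orange'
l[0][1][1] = 'measurement'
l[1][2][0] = 'marketing'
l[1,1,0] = 'entry'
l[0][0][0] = 'child'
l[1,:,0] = ['response', 'entry', 'marketing']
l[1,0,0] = 'response'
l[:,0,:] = [['child', 'orange'], ['response', 'strategy']]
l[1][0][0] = 'response'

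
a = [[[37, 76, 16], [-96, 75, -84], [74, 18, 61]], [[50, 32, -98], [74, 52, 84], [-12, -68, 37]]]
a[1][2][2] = 37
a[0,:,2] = [16, -84, 61]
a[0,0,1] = 76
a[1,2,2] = 37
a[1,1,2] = 84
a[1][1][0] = 74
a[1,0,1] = 32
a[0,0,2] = 16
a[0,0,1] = 76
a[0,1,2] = -84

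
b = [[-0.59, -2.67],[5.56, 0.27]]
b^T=[[-0.59, 5.56], [-2.67, 0.27]]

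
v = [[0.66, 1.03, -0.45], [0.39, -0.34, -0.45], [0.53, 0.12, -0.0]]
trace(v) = 0.32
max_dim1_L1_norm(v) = 2.14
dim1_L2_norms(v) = [1.3, 0.69, 0.54]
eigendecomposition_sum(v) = [[-0.14-0.00j, (0.34-0j), 0.12+0.00j], [(0.22+0j), -0.53+0.00j, (-0.19-0j)], [0.07+0.00j, -0.16+0.00j, (-0.06-0j)]] + [[(0.4-0.1j), 0.35-0.21j, -0.29+0.47j], [(0.08+0.05j), (0.09+0.02j), (-0.13+0.03j)], [0.23-0.26j, (0.14-0.31j), 0.03+0.46j]] + [[(0.4+0.1j), 0.35+0.21j, -0.29-0.47j], [0.08-0.05j, 0.09-0.02j, -0.13-0.03j], [0.23+0.26j, (0.14+0.31j), (0.03-0.46j)]]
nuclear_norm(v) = 2.39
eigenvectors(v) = [[0.52+0.00j, (0.75+0j), 0.75-0.00j], [(-0.81+0j), 0.13+0.13j, 0.13-0.13j], [(-0.25+0j), 0.52-0.36j, 0.52+0.36j]]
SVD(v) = [[-0.95, 0.2, -0.25],[-0.11, -0.93, -0.34],[-0.3, -0.29, 0.91]] @ diag([1.3641009340781927, 0.7062024970235968, 0.32404733426559873]) @ [[-0.61, -0.71, 0.35], [-0.55, 0.69, 0.47], [0.58, -0.09, 0.81]]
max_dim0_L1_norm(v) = 1.58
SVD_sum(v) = [[0.78,0.92,-0.45], [0.09,0.11,-0.05], [0.25,0.29,-0.14]] + [[-0.08, 0.1, 0.07],[0.36, -0.46, -0.31],[0.11, -0.14, -0.10]] + [[-0.05,0.01,-0.06],[-0.06,0.01,-0.09],[0.17,-0.03,0.24]]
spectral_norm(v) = 1.36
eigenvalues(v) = [(-0.73+0j), (0.52+0.39j), (0.52-0.39j)]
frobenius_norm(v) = 1.57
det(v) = -0.31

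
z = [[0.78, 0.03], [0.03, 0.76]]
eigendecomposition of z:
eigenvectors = [[0.81,-0.58], [0.58,0.81]]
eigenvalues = [0.8, 0.74]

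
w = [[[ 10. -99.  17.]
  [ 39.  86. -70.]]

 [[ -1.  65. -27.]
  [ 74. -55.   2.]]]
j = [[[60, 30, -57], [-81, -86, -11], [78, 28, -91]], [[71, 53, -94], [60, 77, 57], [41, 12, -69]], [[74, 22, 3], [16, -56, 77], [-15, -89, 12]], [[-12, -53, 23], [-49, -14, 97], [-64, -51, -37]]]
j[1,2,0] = 41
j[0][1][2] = -11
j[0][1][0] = -81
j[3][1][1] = -14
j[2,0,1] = 22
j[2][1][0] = 16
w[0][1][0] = 39.0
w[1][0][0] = -1.0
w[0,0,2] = 17.0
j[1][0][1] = 53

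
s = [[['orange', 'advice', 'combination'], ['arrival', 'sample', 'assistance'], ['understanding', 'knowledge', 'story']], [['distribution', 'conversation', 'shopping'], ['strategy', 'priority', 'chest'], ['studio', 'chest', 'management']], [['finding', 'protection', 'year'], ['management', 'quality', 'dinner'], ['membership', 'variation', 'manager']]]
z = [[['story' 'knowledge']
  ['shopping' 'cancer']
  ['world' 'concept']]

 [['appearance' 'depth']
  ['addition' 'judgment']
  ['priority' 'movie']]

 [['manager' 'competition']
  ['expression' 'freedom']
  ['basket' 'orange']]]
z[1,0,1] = 'depth'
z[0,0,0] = 'story'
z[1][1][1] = 'judgment'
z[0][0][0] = 'story'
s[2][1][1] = 'quality'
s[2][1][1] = 'quality'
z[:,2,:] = [['world', 'concept'], ['priority', 'movie'], ['basket', 'orange']]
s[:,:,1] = [['advice', 'sample', 'knowledge'], ['conversation', 'priority', 'chest'], ['protection', 'quality', 'variation']]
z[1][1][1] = 'judgment'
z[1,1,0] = 'addition'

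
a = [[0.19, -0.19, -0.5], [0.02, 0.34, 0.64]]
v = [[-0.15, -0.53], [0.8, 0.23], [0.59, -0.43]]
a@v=[[-0.48,0.07], [0.65,-0.21]]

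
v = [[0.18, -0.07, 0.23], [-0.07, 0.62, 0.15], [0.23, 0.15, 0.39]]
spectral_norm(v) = 0.70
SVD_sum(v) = [[0.01, 0.06, 0.04], [0.06, 0.52, 0.30], [0.04, 0.30, 0.17]] + [[0.17, -0.13, 0.19], [-0.13, 0.10, -0.15], [0.19, -0.15, 0.22]] + [[-0.0, -0.00, 0.00], [-0.00, -0.00, 0.00], [0.00, 0.00, -0.0]]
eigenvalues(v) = [-0.0, 0.49, 0.7]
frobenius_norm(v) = 0.85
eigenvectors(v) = [[-0.80, -0.59, 0.1], [-0.23, 0.46, 0.86], [0.56, -0.66, 0.5]]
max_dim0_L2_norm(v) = 0.64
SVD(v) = [[-0.10,0.59,-0.8], [-0.86,-0.46,-0.23], [-0.50,0.66,0.56]] @ diag([0.6981110644211376, 0.49207815022677365, 0.00018921464791133008]) @ [[-0.1, -0.86, -0.50], [0.59, -0.46, 0.66], [0.8, 0.23, -0.56]]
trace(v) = 1.19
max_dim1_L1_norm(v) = 0.84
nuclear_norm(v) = 1.19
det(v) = -0.00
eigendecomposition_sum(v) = [[-0.00, -0.0, 0.00], [-0.0, -0.00, 0.00], [0.00, 0.00, -0.0]] + [[0.17, -0.13, 0.19], [-0.13, 0.10, -0.15], [0.19, -0.15, 0.22]] + [[0.01, 0.06, 0.04], [0.06, 0.52, 0.3], [0.04, 0.30, 0.17]]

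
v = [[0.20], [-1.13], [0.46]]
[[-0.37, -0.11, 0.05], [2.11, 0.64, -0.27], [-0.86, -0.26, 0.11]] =v @ [[-1.87,-0.57,0.24]]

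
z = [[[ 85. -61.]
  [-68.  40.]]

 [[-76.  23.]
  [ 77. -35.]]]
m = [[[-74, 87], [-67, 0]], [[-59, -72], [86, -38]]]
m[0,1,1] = 0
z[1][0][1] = 23.0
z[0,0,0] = 85.0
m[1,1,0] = 86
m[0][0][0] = -74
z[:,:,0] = [[85.0, -68.0], [-76.0, 77.0]]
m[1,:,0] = [-59, 86]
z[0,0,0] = 85.0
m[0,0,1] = 87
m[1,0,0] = -59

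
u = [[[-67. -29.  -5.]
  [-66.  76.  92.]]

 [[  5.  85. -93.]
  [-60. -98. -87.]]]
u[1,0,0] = 5.0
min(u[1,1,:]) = -98.0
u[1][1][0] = -60.0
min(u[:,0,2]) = -93.0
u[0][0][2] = -5.0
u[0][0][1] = -29.0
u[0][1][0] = -66.0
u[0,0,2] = -5.0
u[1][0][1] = 85.0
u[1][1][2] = -87.0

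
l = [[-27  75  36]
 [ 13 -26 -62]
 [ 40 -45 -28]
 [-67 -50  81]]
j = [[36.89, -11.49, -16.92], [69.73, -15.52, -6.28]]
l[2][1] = -45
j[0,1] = -11.49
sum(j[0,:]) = 8.479999999999997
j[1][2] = -6.28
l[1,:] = [13, -26, -62]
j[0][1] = -11.49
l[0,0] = -27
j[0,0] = 36.89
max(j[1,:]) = 69.73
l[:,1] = [75, -26, -45, -50]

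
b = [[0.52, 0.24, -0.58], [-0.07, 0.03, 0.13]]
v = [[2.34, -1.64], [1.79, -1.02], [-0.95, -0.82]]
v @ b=[[1.33, 0.51, -1.57],[1.00, 0.40, -1.17],[-0.44, -0.25, 0.44]]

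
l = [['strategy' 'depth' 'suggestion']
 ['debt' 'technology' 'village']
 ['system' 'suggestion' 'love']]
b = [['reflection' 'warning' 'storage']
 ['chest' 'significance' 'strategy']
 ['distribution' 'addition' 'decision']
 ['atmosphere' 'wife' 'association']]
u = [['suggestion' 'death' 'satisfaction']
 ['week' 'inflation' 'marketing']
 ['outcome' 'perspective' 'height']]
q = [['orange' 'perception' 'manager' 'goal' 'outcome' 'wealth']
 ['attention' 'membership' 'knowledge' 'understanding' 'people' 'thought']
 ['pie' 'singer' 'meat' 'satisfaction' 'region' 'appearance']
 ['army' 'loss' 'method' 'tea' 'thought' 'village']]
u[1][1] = 'inflation'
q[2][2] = 'meat'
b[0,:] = ['reflection', 'warning', 'storage']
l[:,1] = ['depth', 'technology', 'suggestion']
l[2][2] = 'love'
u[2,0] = 'outcome'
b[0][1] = 'warning'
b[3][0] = 'atmosphere'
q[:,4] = ['outcome', 'people', 'region', 'thought']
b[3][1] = 'wife'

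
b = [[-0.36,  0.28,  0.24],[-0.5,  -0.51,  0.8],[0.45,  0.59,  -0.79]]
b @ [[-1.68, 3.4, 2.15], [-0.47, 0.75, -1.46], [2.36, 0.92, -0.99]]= [[1.04, -0.79, -1.42], [2.97, -1.35, -1.12], [-2.9, 1.25, 0.89]]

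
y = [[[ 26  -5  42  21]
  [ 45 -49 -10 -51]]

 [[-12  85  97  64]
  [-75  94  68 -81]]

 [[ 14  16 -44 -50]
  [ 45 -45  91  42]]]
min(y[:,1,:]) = -81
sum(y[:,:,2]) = 244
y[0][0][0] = 26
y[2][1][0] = 45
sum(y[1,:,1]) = 179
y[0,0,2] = 42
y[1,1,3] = -81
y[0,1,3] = -51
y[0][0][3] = 21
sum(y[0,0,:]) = 84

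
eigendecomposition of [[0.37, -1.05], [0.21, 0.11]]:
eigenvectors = [[(0.91+0j), (0.91-0j)],[(0.11-0.39j), (0.11+0.39j)]]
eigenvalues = [(0.24+0.45j), (0.24-0.45j)]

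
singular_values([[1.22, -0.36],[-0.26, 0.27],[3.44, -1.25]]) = [3.89, 0.18]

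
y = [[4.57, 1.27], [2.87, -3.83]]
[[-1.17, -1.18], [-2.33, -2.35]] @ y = [[-8.73, 3.03], [-17.39, 6.04]]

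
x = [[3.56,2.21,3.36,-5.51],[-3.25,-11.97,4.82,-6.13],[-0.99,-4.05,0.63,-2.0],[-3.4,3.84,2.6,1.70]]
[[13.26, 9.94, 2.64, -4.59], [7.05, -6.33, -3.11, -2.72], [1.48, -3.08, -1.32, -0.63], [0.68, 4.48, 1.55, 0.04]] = x@[[0.19, 0.35, 0.14, -0.09], [0.50, 1.10, 0.37, -0.14], [0.81, 0.93, 0.28, -0.26], [-1.59, -0.57, -0.07, 0.56]]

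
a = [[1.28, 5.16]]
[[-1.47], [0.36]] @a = [[-1.88, -7.59], [0.46, 1.86]]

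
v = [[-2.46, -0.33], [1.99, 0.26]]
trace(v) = -2.20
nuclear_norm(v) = 3.20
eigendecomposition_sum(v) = [[-2.46, -0.33], [2.00, 0.27]] + [[0.00,0.0], [-0.01,-0.01]]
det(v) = 0.02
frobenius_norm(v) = 3.19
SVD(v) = [[-0.78, 0.63], [0.63, 0.78]] @ diag([3.191891492370808, 0.005357324972002334]) @ [[0.99, 0.13], [0.13, -0.99]]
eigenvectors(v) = [[-0.78, 0.13], [0.63, -0.99]]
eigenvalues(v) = [-2.19, -0.01]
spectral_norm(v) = 3.19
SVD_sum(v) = [[-2.46,  -0.33],[1.99,  0.26]] + [[0.00,-0.0], [0.00,-0.0]]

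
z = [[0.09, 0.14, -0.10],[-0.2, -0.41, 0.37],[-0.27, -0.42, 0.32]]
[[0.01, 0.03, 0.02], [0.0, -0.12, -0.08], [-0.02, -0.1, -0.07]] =z@[[0.22, 0.02, -0.04], [0.00, 0.02, 0.07], [0.13, -0.28, -0.16]]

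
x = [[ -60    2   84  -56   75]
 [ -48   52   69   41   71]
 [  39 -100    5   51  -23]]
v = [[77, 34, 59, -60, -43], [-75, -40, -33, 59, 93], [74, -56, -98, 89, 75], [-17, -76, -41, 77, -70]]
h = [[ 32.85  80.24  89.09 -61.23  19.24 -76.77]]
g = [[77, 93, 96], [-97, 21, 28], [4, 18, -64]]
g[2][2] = -64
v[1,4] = 93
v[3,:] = [-17, -76, -41, 77, -70]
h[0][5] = -76.77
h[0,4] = 19.24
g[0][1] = 93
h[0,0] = 32.85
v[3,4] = -70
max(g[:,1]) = 93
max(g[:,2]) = 96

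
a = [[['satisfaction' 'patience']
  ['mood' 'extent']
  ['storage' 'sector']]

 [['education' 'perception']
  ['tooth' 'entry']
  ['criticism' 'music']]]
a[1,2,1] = 'music'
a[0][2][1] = 'sector'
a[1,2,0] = 'criticism'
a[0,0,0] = 'satisfaction'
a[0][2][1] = 'sector'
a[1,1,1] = 'entry'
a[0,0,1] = 'patience'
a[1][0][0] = 'education'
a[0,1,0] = 'mood'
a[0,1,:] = ['mood', 'extent']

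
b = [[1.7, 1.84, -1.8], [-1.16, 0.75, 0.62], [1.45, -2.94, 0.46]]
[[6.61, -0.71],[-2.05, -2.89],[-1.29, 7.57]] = b@[[0.93, 2.07], [0.55, -1.41], [-2.23, 0.91]]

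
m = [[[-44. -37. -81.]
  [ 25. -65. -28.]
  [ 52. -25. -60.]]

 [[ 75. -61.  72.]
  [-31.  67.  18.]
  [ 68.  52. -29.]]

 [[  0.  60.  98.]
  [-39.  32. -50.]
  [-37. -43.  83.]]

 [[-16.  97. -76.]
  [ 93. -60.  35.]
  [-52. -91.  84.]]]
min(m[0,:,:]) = -81.0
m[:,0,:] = [[-44.0, -37.0, -81.0], [75.0, -61.0, 72.0], [0.0, 60.0, 98.0], [-16.0, 97.0, -76.0]]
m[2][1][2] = -50.0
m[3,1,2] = 35.0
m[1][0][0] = 75.0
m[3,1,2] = 35.0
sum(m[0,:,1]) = -127.0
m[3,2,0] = -52.0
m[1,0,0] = 75.0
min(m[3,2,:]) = -91.0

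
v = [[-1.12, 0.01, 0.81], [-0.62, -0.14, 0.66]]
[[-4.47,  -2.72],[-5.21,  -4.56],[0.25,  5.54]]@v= [[6.69, 0.34, -5.42], [8.66, 0.59, -7.23], [-3.71, -0.77, 3.86]]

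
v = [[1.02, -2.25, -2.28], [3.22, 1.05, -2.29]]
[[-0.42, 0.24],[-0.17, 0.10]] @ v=[[0.34, 1.2, 0.41], [0.15, 0.49, 0.16]]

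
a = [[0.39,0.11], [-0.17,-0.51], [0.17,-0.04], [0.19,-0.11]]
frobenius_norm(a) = 0.73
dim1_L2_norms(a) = [0.41, 0.54, 0.17, 0.22]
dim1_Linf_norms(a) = [0.39, 0.51, 0.17, 0.19]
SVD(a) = [[-0.55, -0.57],  [0.83, -0.48],  [-0.13, -0.39],  [-0.06, -0.54]] @ diag([0.6080991233891666, 0.40263563693906573]) @ [[-0.64, -0.77], [-0.77, 0.64]]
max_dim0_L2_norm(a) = 0.53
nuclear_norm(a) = 1.01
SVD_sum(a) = [[0.21, 0.26], [-0.32, -0.39], [0.05, 0.06], [0.02, 0.03]] + [[0.18,  -0.15], [0.15,  -0.12], [0.12,  -0.1], [0.17,  -0.14]]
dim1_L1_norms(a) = [0.5, 0.68, 0.21, 0.3]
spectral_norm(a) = 0.61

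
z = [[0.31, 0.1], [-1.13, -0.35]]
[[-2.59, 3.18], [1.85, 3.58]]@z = [[-4.4,-1.37],[-3.47,-1.07]]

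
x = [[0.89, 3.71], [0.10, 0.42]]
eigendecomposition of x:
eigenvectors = [[0.99, -0.97], [0.11, 0.23]]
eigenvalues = [1.31, 0.0]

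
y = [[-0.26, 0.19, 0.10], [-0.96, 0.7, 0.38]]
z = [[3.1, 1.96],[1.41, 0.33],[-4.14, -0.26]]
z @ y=[[-2.69, 1.96, 1.05], [-0.68, 0.50, 0.27], [1.33, -0.97, -0.51]]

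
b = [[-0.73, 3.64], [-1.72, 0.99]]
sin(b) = [[-1.2, 7.98], [-3.77, 2.57]]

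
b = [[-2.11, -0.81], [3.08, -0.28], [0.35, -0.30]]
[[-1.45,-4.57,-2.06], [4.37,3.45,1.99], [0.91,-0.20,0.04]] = b @ [[1.28, 1.32, 0.71],  [-1.54, 2.2, 0.69]]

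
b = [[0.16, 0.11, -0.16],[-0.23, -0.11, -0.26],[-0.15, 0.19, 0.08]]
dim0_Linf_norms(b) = [0.23, 0.19, 0.26]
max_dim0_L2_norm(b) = 0.32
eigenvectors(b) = [[-0.78+0.00j,(-0.01-0.36j),(-0.01+0.36j)], [0.04+0.00j,0.78+0.00j,(0.78-0j)], [(0.62+0j),-0.09-0.50j,(-0.09+0.5j)]]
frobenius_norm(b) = 0.51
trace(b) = 0.13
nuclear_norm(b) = 0.87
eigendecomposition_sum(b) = [[0.18+0.00j, -0.01+0.00j, (-0.13-0j)], [(-0.01-0j), 0j, 0.01+0.00j], [(-0.14-0j), 0.01+0.00j, (0.1+0j)]] + [[-0.01+0.05j, 0.06+0.02j, -0.02+0.06j],[(-0.11-0.03j), -0.06+0.13j, (-0.13-0.04j)],[-0.00+0.07j, 0.09+0.02j, (-0.01+0.09j)]] + [[-0.01-0.05j, (0.06-0.02j), (-0.02-0.06j)], [-0.11+0.03j, (-0.06-0.13j), (-0.13+0.04j)], [(-0-0.07j), 0.09-0.02j, (-0.01-0.09j)]]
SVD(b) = [[-0.08, -0.69, 0.72], [0.99, 0.0, 0.12], [-0.08, 0.72, 0.68]] @ diag([0.36582567357731594, 0.2829699015567406, 0.21679393756438792]) @ [[-0.63, -0.37, -0.69], [-0.78, 0.22, 0.59], [-0.07, 0.90, -0.42]]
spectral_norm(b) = 0.37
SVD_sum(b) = [[0.02, 0.01, 0.02], [-0.23, -0.13, -0.25], [0.02, 0.01, 0.02]] + [[0.15, -0.04, -0.12], [-0.00, 0.00, 0.0], [-0.16, 0.04, 0.12]] + [[-0.01,0.14,-0.07],  [-0.00,0.02,-0.01],  [-0.01,0.13,-0.06]]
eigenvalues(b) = [(0.28+0j), (-0.08+0.27j), (-0.08-0.27j)]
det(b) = 0.02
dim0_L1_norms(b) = [0.54, 0.41, 0.5]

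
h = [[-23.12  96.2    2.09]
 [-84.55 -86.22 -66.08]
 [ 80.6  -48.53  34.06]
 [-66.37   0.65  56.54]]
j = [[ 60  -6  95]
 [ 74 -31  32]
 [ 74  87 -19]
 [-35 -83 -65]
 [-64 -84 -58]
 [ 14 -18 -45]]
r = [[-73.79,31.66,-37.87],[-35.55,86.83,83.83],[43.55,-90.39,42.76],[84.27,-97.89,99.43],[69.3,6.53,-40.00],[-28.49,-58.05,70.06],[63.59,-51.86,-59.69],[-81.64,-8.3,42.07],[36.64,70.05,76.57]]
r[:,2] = [-37.87, 83.83, 42.76, 99.43, -40.0, 70.06, -59.69, 42.07, 76.57]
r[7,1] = -8.3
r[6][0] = 63.59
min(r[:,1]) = -97.89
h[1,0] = -84.55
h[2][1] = -48.53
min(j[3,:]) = -83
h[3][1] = 0.65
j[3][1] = -83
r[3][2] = 99.43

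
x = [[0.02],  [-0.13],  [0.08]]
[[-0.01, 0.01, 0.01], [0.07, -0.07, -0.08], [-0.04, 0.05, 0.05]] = x@ [[-0.51, 0.57, 0.61]]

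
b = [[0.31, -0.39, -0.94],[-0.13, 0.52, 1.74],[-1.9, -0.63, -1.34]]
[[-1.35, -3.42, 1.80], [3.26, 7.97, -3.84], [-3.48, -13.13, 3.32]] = b@[[0.73,3.54,-0.38], [-2.12,-0.38,1.72], [2.56,4.96,-2.75]]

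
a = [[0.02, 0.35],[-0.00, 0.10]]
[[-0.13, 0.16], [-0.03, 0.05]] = a @ [[-0.62,  -0.47], [-0.35,  0.48]]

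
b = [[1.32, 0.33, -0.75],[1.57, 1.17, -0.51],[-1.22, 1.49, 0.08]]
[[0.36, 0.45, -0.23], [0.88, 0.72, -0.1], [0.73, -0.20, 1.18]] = b @ [[0.12, 0.38, -0.49],[0.59, 0.17, 0.41],[-0.01, 0.15, -0.37]]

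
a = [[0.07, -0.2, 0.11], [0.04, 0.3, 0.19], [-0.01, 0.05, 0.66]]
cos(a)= [[1.0, 0.03, -0.02], [-0.01, 0.95, -0.09], [0.0, -0.02, 0.79]]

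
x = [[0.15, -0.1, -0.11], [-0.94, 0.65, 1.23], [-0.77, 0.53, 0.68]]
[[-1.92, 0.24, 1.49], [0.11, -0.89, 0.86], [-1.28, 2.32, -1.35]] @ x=[[-1.66,1.14,1.52], [0.19,-0.13,-0.52], [-1.33,0.92,2.08]]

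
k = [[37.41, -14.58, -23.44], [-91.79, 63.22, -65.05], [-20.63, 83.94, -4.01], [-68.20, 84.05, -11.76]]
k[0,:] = [37.41, -14.58, -23.44]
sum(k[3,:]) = 4.0899999999999945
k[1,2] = -65.05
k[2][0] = -20.63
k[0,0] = 37.41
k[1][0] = -91.79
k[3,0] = -68.2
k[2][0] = -20.63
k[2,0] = -20.63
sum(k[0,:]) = -0.610000000000003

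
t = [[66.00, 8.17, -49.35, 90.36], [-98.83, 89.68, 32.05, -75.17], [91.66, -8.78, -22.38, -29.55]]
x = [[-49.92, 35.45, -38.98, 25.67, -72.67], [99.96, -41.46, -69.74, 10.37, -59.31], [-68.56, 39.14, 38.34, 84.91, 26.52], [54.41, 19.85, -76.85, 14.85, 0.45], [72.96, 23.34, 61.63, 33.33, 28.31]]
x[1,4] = -59.31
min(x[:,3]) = 10.37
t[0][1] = 8.17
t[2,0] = 91.66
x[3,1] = 19.85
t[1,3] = -75.17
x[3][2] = -76.85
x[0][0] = -49.92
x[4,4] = 28.31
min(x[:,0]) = -68.56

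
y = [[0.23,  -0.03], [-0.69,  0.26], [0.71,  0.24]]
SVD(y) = [[-0.23,  0.07], [0.68,  -0.70], [-0.69,  -0.71]] @ diag([1.0165523333693425, 0.3547130580079414]) @ [[-1.00,0.02], [-0.02,-1.0]]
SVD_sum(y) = [[0.23, -0.00], [-0.69, 0.01], [0.71, -0.01]] + [[-0.00,-0.03], [0.00,0.25], [0.00,0.25]]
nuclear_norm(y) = 1.37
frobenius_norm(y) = 1.08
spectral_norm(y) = 1.02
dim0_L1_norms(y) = [1.63, 0.53]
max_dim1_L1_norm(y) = 0.95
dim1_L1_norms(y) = [0.26, 0.95, 0.95]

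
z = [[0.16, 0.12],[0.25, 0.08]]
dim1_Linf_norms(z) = [0.16, 0.25]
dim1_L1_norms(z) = [0.28, 0.33]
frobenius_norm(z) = 0.33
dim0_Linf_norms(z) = [0.25, 0.12]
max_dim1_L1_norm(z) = 0.33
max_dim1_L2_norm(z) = 0.26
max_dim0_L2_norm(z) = 0.3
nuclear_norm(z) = 0.38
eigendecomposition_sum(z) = [[0.18,0.10], [0.21,0.12]] + [[-0.02,0.02], [0.04,-0.04]]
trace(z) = 0.24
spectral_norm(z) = 0.33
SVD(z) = [[-0.60, -0.8], [-0.8, 0.6]] @ diag([0.3257483729470388, 0.05280149166791519]) @ [[-0.91, -0.42], [0.42, -0.91]]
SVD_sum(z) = [[0.18, 0.08], [0.24, 0.11]] + [[-0.02, 0.04], [0.01, -0.03]]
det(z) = -0.02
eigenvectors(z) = [[0.66, -0.48], [0.75, 0.88]]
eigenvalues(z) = [0.3, -0.06]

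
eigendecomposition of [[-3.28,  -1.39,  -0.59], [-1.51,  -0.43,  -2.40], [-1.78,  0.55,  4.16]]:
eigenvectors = [[-0.87, -0.27, 0.03],  [-0.46, 0.92, -0.50],  [-0.16, -0.29, 0.86]]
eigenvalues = [-4.12, 0.78, 3.79]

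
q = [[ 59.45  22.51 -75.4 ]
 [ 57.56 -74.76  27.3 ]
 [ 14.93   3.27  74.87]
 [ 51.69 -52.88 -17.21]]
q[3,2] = -17.21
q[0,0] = 59.45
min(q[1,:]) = -74.76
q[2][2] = 74.87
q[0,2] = -75.4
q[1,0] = 57.56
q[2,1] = 3.27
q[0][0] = 59.45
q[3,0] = 51.69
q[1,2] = 27.3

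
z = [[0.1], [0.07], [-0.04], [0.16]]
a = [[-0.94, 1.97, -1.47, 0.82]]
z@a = [[-0.09,0.2,-0.15,0.08],[-0.07,0.14,-0.1,0.06],[0.04,-0.08,0.06,-0.03],[-0.15,0.32,-0.24,0.13]]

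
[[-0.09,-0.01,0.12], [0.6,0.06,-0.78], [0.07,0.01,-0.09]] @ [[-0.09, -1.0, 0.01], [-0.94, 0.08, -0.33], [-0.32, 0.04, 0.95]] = [[-0.02,0.09,0.12],[0.14,-0.63,-0.75],[0.01,-0.07,-0.09]]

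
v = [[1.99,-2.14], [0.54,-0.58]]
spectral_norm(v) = 3.03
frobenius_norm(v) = 3.03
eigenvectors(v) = [[0.97, 0.73],[0.26, 0.68]]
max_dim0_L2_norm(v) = 2.22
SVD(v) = [[-0.97, -0.26], [-0.26, 0.97]] @ diag([3.0278209633672057, 0.000462378726132927]) @ [[-0.68, 0.73], [0.73, 0.68]]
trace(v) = 1.41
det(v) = 0.00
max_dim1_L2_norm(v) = 2.92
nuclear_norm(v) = 3.03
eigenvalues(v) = [1.41, 0.0]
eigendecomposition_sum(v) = [[1.99, -2.14], [0.54, -0.58]] + [[-0.00, 0.0], [-0.00, 0.00]]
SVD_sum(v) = [[1.99, -2.14], [0.54, -0.58]] + [[-0.0,  -0.00], [0.0,  0.0]]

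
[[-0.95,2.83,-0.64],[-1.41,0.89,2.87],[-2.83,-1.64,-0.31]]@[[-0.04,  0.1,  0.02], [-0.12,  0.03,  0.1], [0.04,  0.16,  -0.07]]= [[-0.33, -0.11, 0.31], [0.06, 0.34, -0.14], [0.3, -0.38, -0.20]]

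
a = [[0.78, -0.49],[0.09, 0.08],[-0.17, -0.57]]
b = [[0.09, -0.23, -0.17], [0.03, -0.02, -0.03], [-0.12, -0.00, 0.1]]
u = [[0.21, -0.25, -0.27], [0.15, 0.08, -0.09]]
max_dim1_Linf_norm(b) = 0.23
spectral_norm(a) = 0.94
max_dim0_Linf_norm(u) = 0.27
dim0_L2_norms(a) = [0.8, 0.76]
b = a @ u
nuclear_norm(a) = 1.52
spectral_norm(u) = 0.43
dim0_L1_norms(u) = [0.36, 0.33, 0.36]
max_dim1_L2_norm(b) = 0.3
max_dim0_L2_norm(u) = 0.28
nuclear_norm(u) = 0.60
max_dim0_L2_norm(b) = 0.23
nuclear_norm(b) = 0.44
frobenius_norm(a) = 1.10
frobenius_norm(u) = 0.47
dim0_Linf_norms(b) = [0.12, 0.23, 0.17]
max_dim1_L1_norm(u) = 0.73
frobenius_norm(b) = 0.34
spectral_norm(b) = 0.32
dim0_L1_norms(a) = [1.04, 1.14]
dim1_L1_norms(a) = [1.27, 0.17, 0.74]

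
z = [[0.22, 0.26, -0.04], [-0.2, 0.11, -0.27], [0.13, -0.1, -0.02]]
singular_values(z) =[0.37, 0.34, 0.13]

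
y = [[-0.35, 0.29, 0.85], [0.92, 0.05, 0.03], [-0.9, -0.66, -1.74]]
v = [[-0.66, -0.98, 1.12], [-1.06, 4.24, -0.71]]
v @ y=[[-1.68, -0.98, -2.54], [4.91, 0.37, 0.46]]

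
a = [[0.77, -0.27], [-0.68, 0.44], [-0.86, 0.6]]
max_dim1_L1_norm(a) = 1.46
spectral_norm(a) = 1.55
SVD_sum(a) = [[0.69,-0.40],[-0.7,0.41],[-0.9,0.52]] + [[0.08, 0.13], [0.02, 0.03], [0.04, 0.08]]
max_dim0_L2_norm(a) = 1.34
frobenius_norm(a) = 1.56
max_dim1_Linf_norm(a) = 0.86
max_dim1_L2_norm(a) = 1.05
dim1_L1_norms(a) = [1.04, 1.12, 1.46]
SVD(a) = [[-0.52, -0.85], [0.52, -0.22], [0.68, -0.48]] @ diag([1.5455885562652723, 0.18043285383164367]) @ [[-0.86, 0.50], [-0.5, -0.86]]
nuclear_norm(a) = 1.73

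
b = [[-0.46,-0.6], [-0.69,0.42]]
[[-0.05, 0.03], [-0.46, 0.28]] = b @ [[0.49, -0.29], [-0.29, 0.18]]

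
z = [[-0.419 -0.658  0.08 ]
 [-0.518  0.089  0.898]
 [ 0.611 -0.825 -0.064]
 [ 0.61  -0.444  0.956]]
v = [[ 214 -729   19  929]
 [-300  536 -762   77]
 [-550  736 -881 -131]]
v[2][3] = -131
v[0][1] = -729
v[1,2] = -762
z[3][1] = -0.444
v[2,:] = [-550, 736, -881, -131]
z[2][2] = -0.064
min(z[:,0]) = -0.518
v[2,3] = -131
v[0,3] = 929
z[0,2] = 0.08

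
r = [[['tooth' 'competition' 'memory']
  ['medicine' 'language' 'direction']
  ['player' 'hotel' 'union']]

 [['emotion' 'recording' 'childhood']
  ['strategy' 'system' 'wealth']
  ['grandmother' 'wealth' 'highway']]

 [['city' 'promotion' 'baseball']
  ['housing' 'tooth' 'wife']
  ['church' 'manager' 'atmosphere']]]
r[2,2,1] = 'manager'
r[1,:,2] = ['childhood', 'wealth', 'highway']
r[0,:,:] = [['tooth', 'competition', 'memory'], ['medicine', 'language', 'direction'], ['player', 'hotel', 'union']]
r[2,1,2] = 'wife'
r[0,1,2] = 'direction'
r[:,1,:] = [['medicine', 'language', 'direction'], ['strategy', 'system', 'wealth'], ['housing', 'tooth', 'wife']]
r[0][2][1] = 'hotel'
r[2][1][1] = 'tooth'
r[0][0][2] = 'memory'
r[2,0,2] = 'baseball'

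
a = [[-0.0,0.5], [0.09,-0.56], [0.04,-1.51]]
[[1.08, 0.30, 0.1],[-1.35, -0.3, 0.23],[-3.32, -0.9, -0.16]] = a@[[-1.55,0.46,3.88], [2.16,0.61,0.21]]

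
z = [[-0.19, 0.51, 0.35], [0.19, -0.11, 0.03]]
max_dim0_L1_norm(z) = 0.62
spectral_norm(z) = 0.66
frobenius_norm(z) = 0.68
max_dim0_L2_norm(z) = 0.52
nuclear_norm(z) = 0.84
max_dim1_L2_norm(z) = 0.65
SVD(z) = [[-0.98, 0.21], [0.21, 0.98]] @ diag([0.6602683355172533, 0.17845370579866252]) @ [[0.34, -0.79, -0.51], [0.82, -0.01, 0.57]]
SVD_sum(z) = [[-0.22, 0.51, 0.33], [0.05, -0.11, -0.07]] + [[0.03,-0.0,0.02], [0.14,-0.00,0.10]]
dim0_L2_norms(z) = [0.27, 0.52, 0.35]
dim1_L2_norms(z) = [0.65, 0.22]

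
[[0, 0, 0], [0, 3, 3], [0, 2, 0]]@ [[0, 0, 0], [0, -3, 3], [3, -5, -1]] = [[0, 0, 0], [9, -24, 6], [0, -6, 6]]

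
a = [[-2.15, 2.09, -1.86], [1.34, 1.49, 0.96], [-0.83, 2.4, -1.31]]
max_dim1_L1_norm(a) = 6.1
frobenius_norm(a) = 5.05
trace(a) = -1.97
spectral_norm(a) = 4.45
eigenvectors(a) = [[0.82,-0.66,0.18], [-0.29,0.09,0.84], [0.5,0.75,0.51]]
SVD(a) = [[-0.78, 0.20, -0.59], [0.03, -0.93, -0.37], [-0.62, -0.31, 0.72]] @ diag([4.450244923277936, 2.3821086759544117, 0.2708844380574071]) @ [[0.5, -0.69, 0.52], [-0.6, -0.71, -0.37], [0.62, -0.13, -0.77]]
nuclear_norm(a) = 7.10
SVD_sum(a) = [[-1.76, 2.42, -1.81], [0.07, -0.1, 0.07], [-1.39, 1.91, -1.42]] + [[-0.29, -0.35, -0.18], [1.33, 1.58, 0.81], [0.44, 0.52, 0.27]] + [[-0.1, 0.02, 0.12], [-0.06, 0.01, 0.08], [0.12, -0.02, -0.15]]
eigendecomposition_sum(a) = [[-2.15,  1.72,  -2.08],[0.75,  -0.6,  0.73],[-1.32,  1.06,  -1.28]] + [[-0.13, -0.07, 0.16],[0.02, 0.01, -0.02],[0.14, 0.08, -0.19]] + [[0.12, 0.44, 0.05], [0.57, 2.08, 0.25], [0.35, 1.26, 0.15]]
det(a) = 2.87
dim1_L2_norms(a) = [3.53, 2.22, 2.86]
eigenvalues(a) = [-4.03, -0.3, 2.36]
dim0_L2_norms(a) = [2.67, 3.51, 2.47]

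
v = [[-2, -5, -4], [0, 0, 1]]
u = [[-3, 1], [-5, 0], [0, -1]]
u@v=[[6, 15, 13], [10, 25, 20], [0, 0, -1]]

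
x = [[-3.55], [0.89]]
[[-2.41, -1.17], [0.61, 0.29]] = x@[[0.68, 0.33]]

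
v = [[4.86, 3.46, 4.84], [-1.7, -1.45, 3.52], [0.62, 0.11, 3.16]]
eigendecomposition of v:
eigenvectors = [[-0.96+0.00j, -0.64-0.21j, (-0.64+0.21j)], [0.11+0.00j, 0.73+0.00j, (0.73-0j)], [(-0.24+0j), (0.09+0.08j), 0.09-0.08j]]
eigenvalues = [(5.64+0j), (0.47+0.86j), (0.47-0.86j)]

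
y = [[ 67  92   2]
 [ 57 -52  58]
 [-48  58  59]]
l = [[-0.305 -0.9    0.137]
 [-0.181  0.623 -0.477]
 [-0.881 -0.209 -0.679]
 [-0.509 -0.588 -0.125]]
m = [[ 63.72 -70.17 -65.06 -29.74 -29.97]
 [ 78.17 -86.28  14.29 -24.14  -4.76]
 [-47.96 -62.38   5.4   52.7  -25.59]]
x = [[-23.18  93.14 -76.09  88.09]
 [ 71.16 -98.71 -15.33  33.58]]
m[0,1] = -70.17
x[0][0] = -23.18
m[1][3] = -24.14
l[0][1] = -0.9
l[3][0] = -0.509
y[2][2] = 59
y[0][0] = 67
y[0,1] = 92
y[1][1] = -52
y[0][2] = 2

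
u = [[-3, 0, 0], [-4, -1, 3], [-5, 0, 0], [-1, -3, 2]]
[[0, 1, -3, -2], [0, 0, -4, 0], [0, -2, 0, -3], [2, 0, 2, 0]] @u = [[13, 5, -1], [20, 0, 0], [11, 11, -12], [-16, 0, 0]]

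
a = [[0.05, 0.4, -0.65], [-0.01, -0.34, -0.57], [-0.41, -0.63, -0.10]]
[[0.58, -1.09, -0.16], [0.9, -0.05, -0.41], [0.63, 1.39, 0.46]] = a@[[-0.4, -1.77, -2.08], [-0.54, -1.18, 0.56], [-1.25, 0.82, 0.43]]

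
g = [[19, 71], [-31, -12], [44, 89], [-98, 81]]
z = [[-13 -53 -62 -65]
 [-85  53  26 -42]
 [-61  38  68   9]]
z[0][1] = -53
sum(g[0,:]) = 90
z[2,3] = 9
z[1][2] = 26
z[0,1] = -53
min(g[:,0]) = -98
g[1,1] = -12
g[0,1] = 71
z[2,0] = -61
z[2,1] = 38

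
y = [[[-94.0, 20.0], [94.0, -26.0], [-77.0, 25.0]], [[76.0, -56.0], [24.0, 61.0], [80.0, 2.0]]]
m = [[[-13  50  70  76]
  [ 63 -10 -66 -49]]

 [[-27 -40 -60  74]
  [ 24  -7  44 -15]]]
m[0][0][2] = 70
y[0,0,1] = 20.0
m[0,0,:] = [-13, 50, 70, 76]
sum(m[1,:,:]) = -7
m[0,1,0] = 63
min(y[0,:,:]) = -94.0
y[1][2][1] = 2.0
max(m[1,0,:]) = 74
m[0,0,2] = 70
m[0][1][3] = -49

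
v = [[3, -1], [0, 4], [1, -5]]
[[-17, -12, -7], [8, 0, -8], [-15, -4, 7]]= v @ [[-5, -4, -3], [2, 0, -2]]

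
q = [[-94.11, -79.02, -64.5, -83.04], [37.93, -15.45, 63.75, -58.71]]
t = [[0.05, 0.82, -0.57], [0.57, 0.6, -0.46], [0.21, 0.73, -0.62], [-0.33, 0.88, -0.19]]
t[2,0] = 0.206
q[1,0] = 37.93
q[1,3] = -58.71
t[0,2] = -0.572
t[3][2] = -0.193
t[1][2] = -0.457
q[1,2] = 63.75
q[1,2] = 63.75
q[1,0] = 37.93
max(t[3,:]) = 0.876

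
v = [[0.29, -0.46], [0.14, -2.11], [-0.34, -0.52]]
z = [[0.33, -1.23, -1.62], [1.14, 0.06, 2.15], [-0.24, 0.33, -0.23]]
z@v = [[0.47, 3.29], [-0.39, -1.77], [0.05, -0.47]]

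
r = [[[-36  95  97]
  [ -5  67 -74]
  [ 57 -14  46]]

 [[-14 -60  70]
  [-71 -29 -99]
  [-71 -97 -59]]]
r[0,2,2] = 46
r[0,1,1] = 67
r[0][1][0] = -5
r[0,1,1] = 67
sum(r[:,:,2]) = -19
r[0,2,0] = 57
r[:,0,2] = [97, 70]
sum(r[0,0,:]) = 156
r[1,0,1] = -60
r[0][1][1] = 67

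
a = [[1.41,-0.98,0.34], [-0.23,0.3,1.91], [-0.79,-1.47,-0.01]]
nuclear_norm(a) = 5.36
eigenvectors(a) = [[0.93+0.00j,(0.26+0.18j),(0.26-0.18j)], [-0.34+0.00j,0.68+0.00j,0.68-0.00j], [-0.14+0.00j,(-0.08+0.66j),(-0.08-0.66j)]]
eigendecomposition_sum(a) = [[1.44-0.00j, (-0.6-0j), -0.38+0.00j], [(-0.52+0j), 0.22+0.00j, (0.14+0j)], [-0.21+0.00j, (0.09+0j), 0.06+0.00j]] + [[-0.02+0.15j, -0.19+0.32j, 0.36+0.20j],[(0.15+0.28j), (0.04+0.79j), 0.89-0.07j],[-0.29+0.11j, -0.78-0.05j, (-0.03+0.88j)]] + [[-0.02-0.15j, (-0.19-0.32j), 0.36-0.20j], [0.15-0.28j, 0.04-0.79j, (0.89+0.07j)], [-0.29-0.11j, (-0.78+0.05j), (-0.03-0.88j)]]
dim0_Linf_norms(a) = [1.41, 1.47, 1.91]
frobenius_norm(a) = 3.10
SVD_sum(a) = [[0.01,-0.05,-0.13], [-0.1,0.72,1.74], [0.03,-0.2,-0.49]] + [[0.67, -1.27, 0.57], [0.15, -0.29, 0.13], [0.37, -0.71, 0.32]] + [[0.73, 0.34, -0.1], [-0.28, -0.13, 0.04], [-1.19, -0.56, 0.16]]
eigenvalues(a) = [(1.72+0j), (-0.01+1.81j), (-0.01-1.81j)]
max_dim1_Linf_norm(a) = 1.91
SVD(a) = [[0.07, 0.86, -0.51], [-0.96, 0.2, 0.20], [0.27, 0.48, 0.84]] @ diag([1.966347240364787, 1.8031041439195195, 1.5882361211388076]) @ [[0.06, -0.38, -0.92], [0.44, -0.82, 0.37], [-0.90, -0.42, 0.12]]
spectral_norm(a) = 1.97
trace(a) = 1.70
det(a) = 5.63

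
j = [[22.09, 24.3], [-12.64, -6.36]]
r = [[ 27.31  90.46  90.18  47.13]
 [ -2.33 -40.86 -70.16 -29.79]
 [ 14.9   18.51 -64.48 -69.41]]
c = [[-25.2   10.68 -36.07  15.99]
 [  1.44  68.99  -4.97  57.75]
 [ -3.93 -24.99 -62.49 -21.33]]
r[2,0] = 14.9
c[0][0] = -25.2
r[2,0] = 14.9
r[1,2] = -70.16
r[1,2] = -70.16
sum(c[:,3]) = 52.41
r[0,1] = 90.46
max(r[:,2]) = 90.18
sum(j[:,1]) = 17.94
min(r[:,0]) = -2.33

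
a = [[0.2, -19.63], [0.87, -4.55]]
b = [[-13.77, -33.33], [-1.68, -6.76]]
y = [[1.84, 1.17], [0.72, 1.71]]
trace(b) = -20.53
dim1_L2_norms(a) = [19.63, 4.63]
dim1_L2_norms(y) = [2.18, 1.86]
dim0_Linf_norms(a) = [0.87, 19.63]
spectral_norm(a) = 20.15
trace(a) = -4.35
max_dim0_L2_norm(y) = 2.07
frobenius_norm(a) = 20.17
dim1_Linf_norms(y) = [1.84, 1.71]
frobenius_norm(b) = 36.73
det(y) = 2.30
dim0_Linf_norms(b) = [13.77, 33.33]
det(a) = 16.17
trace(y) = 3.55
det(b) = 37.09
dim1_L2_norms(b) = [36.06, 6.97]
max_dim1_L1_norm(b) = 47.1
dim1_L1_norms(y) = [3.01, 2.43]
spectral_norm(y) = 2.74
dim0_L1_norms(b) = [15.45, 40.09]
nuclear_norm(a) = 20.96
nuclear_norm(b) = 37.73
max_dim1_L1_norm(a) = 19.83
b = a @ y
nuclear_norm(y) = 3.58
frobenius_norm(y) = 2.86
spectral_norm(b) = 36.72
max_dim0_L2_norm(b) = 34.01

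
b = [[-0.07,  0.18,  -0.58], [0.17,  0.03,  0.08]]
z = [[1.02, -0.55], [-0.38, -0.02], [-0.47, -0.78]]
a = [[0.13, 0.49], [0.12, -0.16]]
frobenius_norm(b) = 0.64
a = b @ z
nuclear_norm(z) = 2.13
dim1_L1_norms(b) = [0.83, 0.28]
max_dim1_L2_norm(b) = 0.61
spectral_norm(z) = 1.21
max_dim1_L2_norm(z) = 1.16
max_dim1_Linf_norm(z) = 1.02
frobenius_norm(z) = 1.52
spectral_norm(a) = 0.52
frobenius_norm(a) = 0.54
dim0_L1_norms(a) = [0.25, 0.65]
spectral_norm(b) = 0.62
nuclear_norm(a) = 0.68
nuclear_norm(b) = 0.79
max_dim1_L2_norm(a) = 0.51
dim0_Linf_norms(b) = [0.17, 0.18, 0.58]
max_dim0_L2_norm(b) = 0.59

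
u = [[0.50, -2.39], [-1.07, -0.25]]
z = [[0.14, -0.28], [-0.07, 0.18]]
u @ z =[[0.24, -0.57],[-0.13, 0.25]]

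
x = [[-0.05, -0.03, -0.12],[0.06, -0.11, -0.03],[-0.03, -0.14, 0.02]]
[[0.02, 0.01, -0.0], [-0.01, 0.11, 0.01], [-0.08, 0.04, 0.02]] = x @ [[0.4,0.74,-0.07],[0.41,-0.48,-0.11],[-0.43,-0.28,0.09]]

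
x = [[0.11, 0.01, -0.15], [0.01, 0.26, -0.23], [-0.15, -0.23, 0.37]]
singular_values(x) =[0.58, 0.16, 0.0]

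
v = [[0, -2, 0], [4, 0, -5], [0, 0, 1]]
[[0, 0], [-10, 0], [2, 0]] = v@[[0, 0], [0, 0], [2, 0]]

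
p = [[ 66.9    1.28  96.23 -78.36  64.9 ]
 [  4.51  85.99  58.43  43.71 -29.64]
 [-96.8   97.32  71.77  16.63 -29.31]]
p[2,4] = -29.31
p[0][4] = 64.9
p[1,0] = 4.51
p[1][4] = -29.64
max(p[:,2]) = 96.23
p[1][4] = -29.64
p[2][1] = 97.32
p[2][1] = 97.32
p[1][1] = 85.99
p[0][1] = 1.28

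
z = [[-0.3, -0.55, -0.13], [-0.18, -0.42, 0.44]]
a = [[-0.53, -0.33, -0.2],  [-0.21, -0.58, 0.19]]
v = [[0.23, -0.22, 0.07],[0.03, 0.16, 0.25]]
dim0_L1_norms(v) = [0.26, 0.38, 0.32]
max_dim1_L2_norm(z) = 0.64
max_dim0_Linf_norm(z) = 0.55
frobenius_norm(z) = 0.90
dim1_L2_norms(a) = [0.66, 0.65]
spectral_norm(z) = 0.80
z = v + a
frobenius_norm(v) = 0.44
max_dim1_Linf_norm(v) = 0.25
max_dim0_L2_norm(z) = 0.69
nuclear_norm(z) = 1.22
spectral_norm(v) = 0.33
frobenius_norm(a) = 0.92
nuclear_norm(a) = 1.23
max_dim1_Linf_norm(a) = 0.58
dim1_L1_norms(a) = [1.06, 0.98]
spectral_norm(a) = 0.83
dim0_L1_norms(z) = [0.48, 0.97, 0.57]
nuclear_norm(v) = 0.62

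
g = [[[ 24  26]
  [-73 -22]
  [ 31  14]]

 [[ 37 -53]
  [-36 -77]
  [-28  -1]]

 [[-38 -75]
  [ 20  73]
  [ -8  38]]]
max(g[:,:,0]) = 37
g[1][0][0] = 37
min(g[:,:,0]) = -73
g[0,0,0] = 24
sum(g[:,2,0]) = -5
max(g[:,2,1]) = 38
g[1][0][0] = 37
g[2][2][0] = -8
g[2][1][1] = 73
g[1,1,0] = -36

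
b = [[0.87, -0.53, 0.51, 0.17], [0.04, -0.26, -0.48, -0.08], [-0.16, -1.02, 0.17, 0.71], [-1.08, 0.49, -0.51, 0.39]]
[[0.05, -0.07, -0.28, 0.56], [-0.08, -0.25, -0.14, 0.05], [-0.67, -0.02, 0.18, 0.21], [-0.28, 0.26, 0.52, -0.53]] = b@[[0.35, -0.12, -0.39, 0.53],  [0.42, 0.31, 0.12, -0.13],  [0.02, 0.29, 0.15, -0.02],  [-0.26, 0.32, 0.30, 0.24]]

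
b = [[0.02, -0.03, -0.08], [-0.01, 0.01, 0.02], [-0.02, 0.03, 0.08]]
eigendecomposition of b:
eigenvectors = [[0.69, -0.44, -0.28], [-0.21, -0.87, -0.92], [-0.69, 0.22, 0.28]]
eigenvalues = [0.11, -0.0, 0.0]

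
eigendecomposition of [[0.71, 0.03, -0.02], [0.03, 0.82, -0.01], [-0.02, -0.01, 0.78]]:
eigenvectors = [[-0.95, 0.27, -0.13], [0.22, 0.92, 0.33], [-0.21, -0.28, 0.94]]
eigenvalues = [0.7, 0.83, 0.78]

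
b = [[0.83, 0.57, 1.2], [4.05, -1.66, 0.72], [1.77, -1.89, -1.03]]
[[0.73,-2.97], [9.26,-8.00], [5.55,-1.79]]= b@[[0.49, -3.74], [-3.54, -3.53], [1.95, 1.79]]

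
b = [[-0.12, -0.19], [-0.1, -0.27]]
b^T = [[-0.12,-0.1], [-0.19,-0.27]]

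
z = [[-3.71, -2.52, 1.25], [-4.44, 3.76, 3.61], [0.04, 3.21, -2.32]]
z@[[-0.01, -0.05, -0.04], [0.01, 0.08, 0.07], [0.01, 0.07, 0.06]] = [[0.02, 0.07, 0.05], [0.12, 0.78, 0.66], [0.01, 0.09, 0.08]]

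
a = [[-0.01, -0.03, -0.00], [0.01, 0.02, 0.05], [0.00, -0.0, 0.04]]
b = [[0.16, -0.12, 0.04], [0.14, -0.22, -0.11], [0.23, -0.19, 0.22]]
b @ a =[[-0.00, -0.01, -0.00], [-0.0, -0.01, -0.02], [-0.0, -0.01, -0.0]]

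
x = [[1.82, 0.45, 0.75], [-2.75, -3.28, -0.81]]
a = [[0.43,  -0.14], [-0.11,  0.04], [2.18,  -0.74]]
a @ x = [[1.17, 0.65, 0.44],[-0.31, -0.18, -0.11],[6.0, 3.41, 2.23]]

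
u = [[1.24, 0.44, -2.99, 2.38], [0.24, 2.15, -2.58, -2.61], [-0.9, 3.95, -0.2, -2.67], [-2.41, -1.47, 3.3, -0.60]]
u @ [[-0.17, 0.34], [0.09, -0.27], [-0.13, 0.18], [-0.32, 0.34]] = [[-0.54, 0.57], [1.32, -1.85], [1.39, -2.32], [0.04, -0.03]]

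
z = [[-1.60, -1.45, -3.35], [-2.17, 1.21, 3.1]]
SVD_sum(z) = [[0.28, -1.33, -3.23],[-0.28, 1.33, 3.22]] + [[-1.88,-0.12,-0.12], [-1.89,-0.12,-0.12]]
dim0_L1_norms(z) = [3.77, 2.66, 6.45]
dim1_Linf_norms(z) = [3.35, 3.1]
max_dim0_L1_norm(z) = 6.45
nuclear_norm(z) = 7.63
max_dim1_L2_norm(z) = 3.99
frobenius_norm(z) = 5.63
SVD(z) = [[-0.71, 0.71], [0.71, 0.71]] @ diag([4.9499141449086155, 2.6770039144598954]) @ [[-0.08, 0.38, 0.92],[-1.00, -0.06, -0.06]]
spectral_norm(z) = 4.95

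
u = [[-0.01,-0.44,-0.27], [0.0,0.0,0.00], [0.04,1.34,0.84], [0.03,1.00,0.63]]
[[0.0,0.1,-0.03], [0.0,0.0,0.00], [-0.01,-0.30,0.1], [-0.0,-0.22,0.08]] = u @ [[-0.06, 0.05, 0.19], [-0.11, -0.16, 0.02], [0.17, -0.1, 0.08]]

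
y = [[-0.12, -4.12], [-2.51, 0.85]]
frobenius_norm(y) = 4.90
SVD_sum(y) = [[0.57, -4.02], [-0.17, 1.18]] + [[-0.69, -0.10], [-2.34, -0.33]]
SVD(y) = [[-0.96,0.28], [0.28,0.96]] @ diag([4.234174508617556, 2.466407555651188]) @ [[-0.14, 0.99], [-0.99, -0.14]]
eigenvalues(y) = [-2.89, 3.62]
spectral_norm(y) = 4.23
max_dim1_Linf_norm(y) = 4.12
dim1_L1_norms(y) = [4.24, 3.36]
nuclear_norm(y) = 6.70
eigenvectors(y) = [[-0.83, 0.74], [-0.56, -0.67]]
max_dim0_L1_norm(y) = 4.97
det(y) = -10.44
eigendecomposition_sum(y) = [[-1.66, -1.83],[-1.11, -1.23]] + [[1.54,-2.29], [-1.4,2.08]]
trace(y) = 0.73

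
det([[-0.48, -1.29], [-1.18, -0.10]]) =-1.474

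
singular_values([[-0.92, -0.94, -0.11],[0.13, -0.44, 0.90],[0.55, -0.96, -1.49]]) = [1.95, 1.32, 0.8]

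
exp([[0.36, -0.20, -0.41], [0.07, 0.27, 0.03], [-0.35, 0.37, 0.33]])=[[1.52, -0.39, -0.60], [0.09, 1.31, 0.02], [-0.49, 0.56, 1.5]]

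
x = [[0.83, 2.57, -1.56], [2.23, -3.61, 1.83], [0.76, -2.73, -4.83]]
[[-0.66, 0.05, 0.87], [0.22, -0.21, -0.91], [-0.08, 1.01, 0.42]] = x @ [[-0.20, -0.06, 0.07], [-0.15, -0.07, 0.2], [0.07, -0.18, -0.19]]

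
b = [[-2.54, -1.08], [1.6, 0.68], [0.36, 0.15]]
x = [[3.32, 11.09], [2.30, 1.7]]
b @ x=[[-10.92, -30.0], [6.88, 18.90], [1.54, 4.25]]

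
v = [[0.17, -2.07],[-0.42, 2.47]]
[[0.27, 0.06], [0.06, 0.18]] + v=[[0.44, -2.01], [-0.36, 2.65]]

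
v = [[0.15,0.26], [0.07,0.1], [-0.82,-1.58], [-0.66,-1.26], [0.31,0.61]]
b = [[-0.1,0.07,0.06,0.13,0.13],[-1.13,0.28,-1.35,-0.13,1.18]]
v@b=[[-0.31, 0.08, -0.34, -0.01, 0.33], [-0.12, 0.03, -0.13, -0.00, 0.13], [1.87, -0.5, 2.08, 0.1, -1.97], [1.49, -0.4, 1.66, 0.08, -1.57], [-0.72, 0.19, -0.80, -0.04, 0.76]]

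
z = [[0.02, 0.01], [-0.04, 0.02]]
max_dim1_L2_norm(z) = 0.04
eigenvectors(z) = [[-0.45j, 0.00+0.45j], [0.89+0.00j, (0.89-0j)]]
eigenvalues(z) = [(0.02+0.02j), (0.02-0.02j)]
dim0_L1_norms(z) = [0.06, 0.03]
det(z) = 0.00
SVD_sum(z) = [[0.01, -0.01],[-0.04, 0.01]] + [[0.01, 0.02], [0.0, 0.01]]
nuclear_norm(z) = 0.06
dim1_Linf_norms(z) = [0.02, 0.04]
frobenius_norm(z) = 0.05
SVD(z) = [[-0.33, 0.94], [0.94, 0.33]] @ diag([0.04701562118716424, 0.01701562118716424]) @ [[-0.94, 0.33], [0.33, 0.94]]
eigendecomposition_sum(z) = [[0.01+0.01j, 0.01-0.01j], [(-0.02+0.02j), 0.01+0.01j]] + [[0.01-0.01j, (0.01+0.01j)], [(-0.02-0.02j), (0.01-0.01j)]]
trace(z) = 0.04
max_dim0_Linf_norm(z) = 0.04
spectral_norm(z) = 0.05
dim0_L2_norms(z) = [0.04, 0.02]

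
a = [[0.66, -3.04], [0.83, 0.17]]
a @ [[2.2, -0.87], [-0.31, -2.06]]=[[2.39,  5.69], [1.77,  -1.07]]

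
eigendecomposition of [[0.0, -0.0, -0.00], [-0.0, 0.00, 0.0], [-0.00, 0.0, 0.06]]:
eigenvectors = [[1.0, 0.0, 0.0],[0.0, 1.00, 0.0],[0.0, 0.0, 1.00]]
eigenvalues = [0.0, 0.0, 0.06]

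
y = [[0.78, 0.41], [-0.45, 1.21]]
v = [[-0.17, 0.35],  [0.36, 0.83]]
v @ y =[[-0.29,  0.35], [-0.09,  1.15]]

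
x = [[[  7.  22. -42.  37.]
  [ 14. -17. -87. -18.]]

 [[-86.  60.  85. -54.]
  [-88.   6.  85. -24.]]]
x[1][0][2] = 85.0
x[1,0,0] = -86.0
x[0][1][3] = -18.0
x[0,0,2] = -42.0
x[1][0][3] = -54.0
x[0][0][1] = 22.0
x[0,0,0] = 7.0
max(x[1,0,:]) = 85.0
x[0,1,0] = 14.0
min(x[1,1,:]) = -88.0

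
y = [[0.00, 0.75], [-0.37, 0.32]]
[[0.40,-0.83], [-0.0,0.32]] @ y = [[0.31, 0.03], [-0.12, 0.1]]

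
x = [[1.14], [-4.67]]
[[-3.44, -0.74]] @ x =[[-0.47]]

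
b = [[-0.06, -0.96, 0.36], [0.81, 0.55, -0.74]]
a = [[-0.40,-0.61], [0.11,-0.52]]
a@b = [[-0.47, 0.05, 0.31], [-0.43, -0.39, 0.42]]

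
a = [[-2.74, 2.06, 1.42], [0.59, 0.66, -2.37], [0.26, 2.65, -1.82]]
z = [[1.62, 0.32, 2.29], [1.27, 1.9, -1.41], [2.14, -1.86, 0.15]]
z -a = [[4.36,  -1.74,  0.87], [0.68,  1.24,  0.96], [1.88,  -4.51,  1.97]]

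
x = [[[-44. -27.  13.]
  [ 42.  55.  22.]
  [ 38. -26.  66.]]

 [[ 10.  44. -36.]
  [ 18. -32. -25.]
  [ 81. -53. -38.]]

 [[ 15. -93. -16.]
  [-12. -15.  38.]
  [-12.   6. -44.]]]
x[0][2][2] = 66.0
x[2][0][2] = -16.0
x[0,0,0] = -44.0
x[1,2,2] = -38.0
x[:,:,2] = [[13.0, 22.0, 66.0], [-36.0, -25.0, -38.0], [-16.0, 38.0, -44.0]]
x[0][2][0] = 38.0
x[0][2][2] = 66.0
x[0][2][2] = 66.0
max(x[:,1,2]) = 38.0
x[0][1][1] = 55.0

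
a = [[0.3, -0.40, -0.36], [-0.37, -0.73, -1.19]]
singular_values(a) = [1.51, 0.43]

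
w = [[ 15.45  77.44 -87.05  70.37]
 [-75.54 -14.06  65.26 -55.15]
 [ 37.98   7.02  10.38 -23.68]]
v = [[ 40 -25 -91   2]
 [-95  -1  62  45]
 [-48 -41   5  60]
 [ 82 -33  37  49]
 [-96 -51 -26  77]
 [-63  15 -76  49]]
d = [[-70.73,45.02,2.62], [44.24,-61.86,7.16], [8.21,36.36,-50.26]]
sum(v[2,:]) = -24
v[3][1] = -33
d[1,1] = -61.86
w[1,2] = 65.26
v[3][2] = 37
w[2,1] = 7.02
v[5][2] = -76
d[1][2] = 7.16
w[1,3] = -55.15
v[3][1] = -33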